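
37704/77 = 489 + 51/77≈489.66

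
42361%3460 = 841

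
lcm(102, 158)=8058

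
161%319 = 161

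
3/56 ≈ 0.0536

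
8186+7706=15892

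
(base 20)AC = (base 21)A2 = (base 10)212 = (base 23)95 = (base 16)D4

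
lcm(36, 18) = 36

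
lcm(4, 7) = 28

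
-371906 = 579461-951367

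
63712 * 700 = 44598400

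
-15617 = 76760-92377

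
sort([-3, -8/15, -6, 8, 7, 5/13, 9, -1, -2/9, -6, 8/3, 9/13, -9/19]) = [-6, -6, -3, -1, -8/15, -9/19, -2/9, 5/13, 9/13, 8/3, 7, 8, 9]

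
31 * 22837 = 707947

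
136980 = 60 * 2283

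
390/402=65/67 ≈ 0.970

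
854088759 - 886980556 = -32891797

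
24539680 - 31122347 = -6582667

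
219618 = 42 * 5229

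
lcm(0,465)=0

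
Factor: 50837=29^1*1753^1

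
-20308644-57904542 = -78213186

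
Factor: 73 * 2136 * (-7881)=-1 * 2^3 * 3^2 * 37^1 * 71^1 * 73^1 * 89^1=-1228868568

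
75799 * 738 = 55939662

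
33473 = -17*(-1969)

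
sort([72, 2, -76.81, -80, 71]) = [-80, -76.81, 2, 71, 72]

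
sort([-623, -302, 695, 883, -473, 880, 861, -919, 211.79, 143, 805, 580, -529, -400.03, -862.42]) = [-919, -862.42, -623, -529, -473, -400.03, -302, 143, 211.79, 580, 695, 805, 861, 880, 883]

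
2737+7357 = 10094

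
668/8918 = 334/4459 ≈ 0.0749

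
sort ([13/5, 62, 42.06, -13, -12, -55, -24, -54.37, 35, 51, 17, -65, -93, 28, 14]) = [-93, -65, -55, -54.37, -24, -13, -12, 13/5, 14, 17, 28, 35, 42.06, 51, 62]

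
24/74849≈0.000321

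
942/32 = 471/16 ≈ 29.44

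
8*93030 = 744240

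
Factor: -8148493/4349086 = -1*2^(-1)*7^(-1)*241^(-1)*1289^(-1)*8148493^1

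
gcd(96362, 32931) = 1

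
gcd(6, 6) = 6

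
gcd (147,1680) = 21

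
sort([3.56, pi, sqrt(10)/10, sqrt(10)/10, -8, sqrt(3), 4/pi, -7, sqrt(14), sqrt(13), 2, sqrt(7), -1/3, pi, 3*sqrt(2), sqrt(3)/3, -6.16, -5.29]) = [-8, -7, -6.16, -5.29, -1/3, sqrt(10)/10, sqrt(10)/10, sqrt(3)/3, 4/pi, sqrt(3), 2, sqrt(7), pi, pi, 3.56, sqrt(13), sqrt(14), 3*sqrt(2)]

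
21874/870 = 25 + 62/435 ≈ 25.14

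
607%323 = 284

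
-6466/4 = -1616 - 1/2 = -1616.50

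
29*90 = 2610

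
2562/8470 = 183/605 ≈ 0.302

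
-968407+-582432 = -1550839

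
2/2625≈0.000762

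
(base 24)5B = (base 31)47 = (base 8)203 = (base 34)3T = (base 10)131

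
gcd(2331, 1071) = 63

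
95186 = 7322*13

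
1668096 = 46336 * 36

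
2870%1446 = 1424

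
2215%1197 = 1018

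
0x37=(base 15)3a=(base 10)55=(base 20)2f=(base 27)21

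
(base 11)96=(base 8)151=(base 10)105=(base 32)39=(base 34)33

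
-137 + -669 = -806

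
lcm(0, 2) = 0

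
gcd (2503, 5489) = 1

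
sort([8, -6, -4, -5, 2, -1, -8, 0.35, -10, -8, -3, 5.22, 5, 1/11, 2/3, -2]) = [-10, -8, -8, -6, -5, -4, -3, -2, -1, 1/11, 0.35, 2/3, 2, 5, 5.22, 8]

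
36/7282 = 18/3641 ≈ 0.00494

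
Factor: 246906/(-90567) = -1*2^1*11^1*43^1*347^(-1) = -946/347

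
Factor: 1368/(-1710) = -1*2^2*5^(-1) = -4/5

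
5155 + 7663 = 12818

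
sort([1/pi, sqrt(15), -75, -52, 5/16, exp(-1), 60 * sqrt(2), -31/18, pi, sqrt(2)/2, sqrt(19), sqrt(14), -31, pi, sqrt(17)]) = [-75, -52, -31, -31/18, 5/16, 1/pi, exp(-1), sqrt(2)/2, pi, pi, sqrt(14), sqrt(15), sqrt(17), sqrt(19), 60 * sqrt(2)]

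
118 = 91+27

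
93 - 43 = 50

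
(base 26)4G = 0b1111000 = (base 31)3R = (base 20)60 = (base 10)120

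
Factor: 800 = 2^5*5^2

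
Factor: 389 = 389^1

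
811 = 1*811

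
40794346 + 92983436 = 133777782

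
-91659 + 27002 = -64657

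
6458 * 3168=20458944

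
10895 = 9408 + 1487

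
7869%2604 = 57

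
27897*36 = 1004292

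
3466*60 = 207960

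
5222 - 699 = 4523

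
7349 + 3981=11330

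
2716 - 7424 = -4708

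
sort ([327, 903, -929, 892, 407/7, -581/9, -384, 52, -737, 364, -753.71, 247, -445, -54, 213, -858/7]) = [-929, -753.71, -737, -445, -384, -858/7, -581/9, -54, 52, 407/7, 213, 247, 327, 364, 892, 903]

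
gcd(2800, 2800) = 2800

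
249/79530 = 83/26510≈0.00313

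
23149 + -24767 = -1618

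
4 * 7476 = 29904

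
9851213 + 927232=10778445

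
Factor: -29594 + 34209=5^1 * 13^1 * 71^1=4615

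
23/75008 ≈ 0.000307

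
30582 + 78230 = 108812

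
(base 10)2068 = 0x814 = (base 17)72b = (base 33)1tm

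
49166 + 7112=56278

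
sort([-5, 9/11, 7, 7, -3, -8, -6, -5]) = [-8, -6, -5, -5, -3, 9/11, 7, 7]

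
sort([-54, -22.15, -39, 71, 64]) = [-54, -39, -22.15, 64, 71]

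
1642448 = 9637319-7994871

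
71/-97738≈-0.000726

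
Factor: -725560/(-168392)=5^1*7^(-1)*11^1*17^1*31^(-1)=935/217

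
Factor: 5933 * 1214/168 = 2^ (-2) * 3^ (-1) * 7^ (-1) * 17^1 * 349^1 * 607^1 = 3601331/84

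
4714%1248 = 970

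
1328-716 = 612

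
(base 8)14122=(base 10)6226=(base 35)52v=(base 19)h4d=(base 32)62i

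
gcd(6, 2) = 2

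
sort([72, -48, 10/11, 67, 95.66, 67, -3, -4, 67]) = [-48, -4, -3, 10/11, 67, 67, 67, 72, 95.66]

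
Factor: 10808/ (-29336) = -1*7^1*19^ (-1) = -7/19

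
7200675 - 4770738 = 2429937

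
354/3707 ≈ 0.0955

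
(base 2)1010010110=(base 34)jg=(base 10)662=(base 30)m2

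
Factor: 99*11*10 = 2^1*3^2*5^1*11^2 = 10890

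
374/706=187/353 ≈ 0.530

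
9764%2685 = 1709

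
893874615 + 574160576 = 1468035191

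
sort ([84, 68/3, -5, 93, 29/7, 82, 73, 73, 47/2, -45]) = [-45, -5, 29/7, 68/3, 47/2, 73, 73, 82, 84, 93]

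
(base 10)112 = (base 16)70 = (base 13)88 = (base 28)40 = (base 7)220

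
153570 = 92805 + 60765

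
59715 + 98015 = 157730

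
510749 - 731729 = -220980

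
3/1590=1/530≈0.00189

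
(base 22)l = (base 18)13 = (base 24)l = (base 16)15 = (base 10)21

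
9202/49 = 187 + 39/49≈187.80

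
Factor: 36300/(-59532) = -1*5^2*41^(-1) = -25/41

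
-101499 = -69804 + -31695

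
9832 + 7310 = 17142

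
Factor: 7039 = 7039^1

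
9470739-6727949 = 2742790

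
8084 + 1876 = 9960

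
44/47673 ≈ 0.000923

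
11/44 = 1/4 = 0.25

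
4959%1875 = 1209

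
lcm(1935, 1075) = 9675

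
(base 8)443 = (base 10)291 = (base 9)353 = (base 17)102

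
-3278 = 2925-6203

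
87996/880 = 21999/220 ≈ 100.00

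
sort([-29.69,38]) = [-29.69,38]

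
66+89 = 155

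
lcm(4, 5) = 20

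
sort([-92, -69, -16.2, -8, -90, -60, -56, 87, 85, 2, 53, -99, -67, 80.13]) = [-99, -92, -90, -69, -67, -60, -56, -16.2, -8, 2, 53, 80.13, 85, 87]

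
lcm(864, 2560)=69120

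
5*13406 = 67030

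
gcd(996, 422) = 2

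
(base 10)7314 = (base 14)2946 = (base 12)4296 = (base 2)1110010010010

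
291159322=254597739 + 36561583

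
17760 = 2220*8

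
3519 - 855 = 2664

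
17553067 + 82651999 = 100205066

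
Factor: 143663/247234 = 2^(-1) * 37^(-1) * 43^1 = 43/74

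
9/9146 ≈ 0.000984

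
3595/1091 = 3 + 322/1091 ≈ 3.30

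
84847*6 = 509082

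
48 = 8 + 40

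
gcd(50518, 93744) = 2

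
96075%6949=5738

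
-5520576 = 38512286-44032862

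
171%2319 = 171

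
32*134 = 4288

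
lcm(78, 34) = 1326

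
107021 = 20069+86952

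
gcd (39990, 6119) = 1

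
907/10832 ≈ 0.0837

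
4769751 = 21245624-16475873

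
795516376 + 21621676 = 817138052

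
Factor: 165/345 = 11^1 * 23^ (-1) = 11/23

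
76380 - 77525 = -1145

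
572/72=143/18 ≈ 7.94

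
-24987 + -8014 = -33001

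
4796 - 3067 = 1729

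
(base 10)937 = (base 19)2b6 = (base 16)3a9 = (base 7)2506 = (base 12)661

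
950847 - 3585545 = -2634698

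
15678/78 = 201 = 201.00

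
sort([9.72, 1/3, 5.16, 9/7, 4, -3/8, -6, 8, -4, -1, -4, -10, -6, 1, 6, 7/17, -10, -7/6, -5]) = [-10, -10, -6, -6, -5, -4, -4, -7/6, -1, -3/8, 1/3, 7/17, 1, 9/7, 4, 5.16, 6, 8, 9.72]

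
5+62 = 67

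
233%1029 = 233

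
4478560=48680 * 92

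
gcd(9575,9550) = 25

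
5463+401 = 5864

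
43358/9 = 4817+5/9 ≈ 4817.56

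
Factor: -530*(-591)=2^1*3^1*5^1*53^1*197^1=313230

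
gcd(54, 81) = 27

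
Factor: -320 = -1 * 2^6 * 5^1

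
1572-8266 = -6694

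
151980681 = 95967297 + 56013384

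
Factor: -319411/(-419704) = 2^(-3)*23^(-1)*2281^(-1)*319411^1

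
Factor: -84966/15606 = -1*3^(-2)*7^2 = -49/9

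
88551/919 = 96+327/919 ≈ 96.36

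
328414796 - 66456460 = 261958336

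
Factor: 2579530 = 2^1*5^1*257953^1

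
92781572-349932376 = -257150804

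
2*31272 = 62544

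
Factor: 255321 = 3^2 * 11^1 * 2579^1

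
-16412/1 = -16412 = -16412.00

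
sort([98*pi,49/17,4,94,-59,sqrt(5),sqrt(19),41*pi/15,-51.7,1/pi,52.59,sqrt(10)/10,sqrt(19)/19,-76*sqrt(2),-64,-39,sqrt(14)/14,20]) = [-76*sqrt(2),-64,-59,-51.7,-39,sqrt(19)/19,sqrt(14)/14,sqrt(10)/10,1/pi,sqrt(5),49/17,4,sqrt(19),41*pi/15,20,52.59,94,98*pi]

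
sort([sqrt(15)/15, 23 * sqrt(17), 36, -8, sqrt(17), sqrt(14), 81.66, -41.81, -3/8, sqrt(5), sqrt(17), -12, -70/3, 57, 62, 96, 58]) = [-41.81, -70/3, -12, -8, -3/8, sqrt(15)/15, sqrt(5), sqrt(14), sqrt(17), sqrt(17), 36, 57, 58, 62, 81.66, 23 * sqrt(17), 96]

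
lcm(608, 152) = 608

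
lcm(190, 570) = 570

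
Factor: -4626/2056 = -1 * 2^(-2) * 3^2 = -9/4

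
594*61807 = 36713358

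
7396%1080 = 916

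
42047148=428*98241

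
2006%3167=2006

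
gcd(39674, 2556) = 2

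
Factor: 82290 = 2^1 * 3^1 * 5^1 * 13^1 * 211^1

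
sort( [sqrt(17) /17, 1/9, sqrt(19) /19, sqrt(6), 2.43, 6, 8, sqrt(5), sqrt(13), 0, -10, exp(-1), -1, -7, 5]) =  [-10, -7, -1, 0, 1/9, sqrt(19) /19, sqrt(17) /17, exp(-1), sqrt(5), 2.43, sqrt(6), sqrt(13), 5, 6, 8]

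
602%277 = 48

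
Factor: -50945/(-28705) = 23^1 * 443^1 * 5741^(-1) = 10189/5741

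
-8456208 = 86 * (-98328)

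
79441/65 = 1222 + 11/65 ≈ 1222.17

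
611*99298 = 60671078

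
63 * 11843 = 746109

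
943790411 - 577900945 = 365889466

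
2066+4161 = 6227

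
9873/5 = 1974 + 3/5 = 1974.60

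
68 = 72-4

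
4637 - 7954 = -3317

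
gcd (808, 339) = 1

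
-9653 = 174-9827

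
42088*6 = 252528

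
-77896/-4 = 19474 = 19474.00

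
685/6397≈0.107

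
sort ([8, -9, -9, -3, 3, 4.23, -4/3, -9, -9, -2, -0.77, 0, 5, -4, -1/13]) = [-9, -9, -9, -9, -4, -3, -2, -4/3, -0.77, -1/13, 0, 3, 4.23, 5, 8]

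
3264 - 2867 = 397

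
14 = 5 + 9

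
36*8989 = 323604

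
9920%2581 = 2177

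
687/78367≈0.00877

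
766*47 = 36002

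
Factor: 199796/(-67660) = -1*5^(-1)*17^(-1)*251^1 = -251/85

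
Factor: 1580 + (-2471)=-1 * 3^4 * 11^1=-891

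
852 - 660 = 192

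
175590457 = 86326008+89264449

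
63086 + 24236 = 87322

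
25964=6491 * 4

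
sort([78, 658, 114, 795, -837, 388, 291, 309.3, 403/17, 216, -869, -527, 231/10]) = [-869, -837, -527, 231/10, 403/17, 78, 114, 216, 291, 309.3, 388, 658, 795]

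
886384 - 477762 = 408622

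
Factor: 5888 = 2^8*23^1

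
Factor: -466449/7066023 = -1 * 89^1 * 1367^ (-1) * 1723^ (-1) * 1747^1 = -155483/2355341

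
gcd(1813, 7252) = 1813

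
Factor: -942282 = -1*2^1*3^2*11^1*4759^1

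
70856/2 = 35428 = 35428.00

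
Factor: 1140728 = 2^3 * 142591^1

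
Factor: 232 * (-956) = -1 * 2^5 * 29^1 * 239^1 = -221792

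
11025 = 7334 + 3691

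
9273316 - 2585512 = 6687804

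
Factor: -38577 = -1 * 3^1 * 7^1 * 11^1 * 167^1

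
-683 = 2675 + -3358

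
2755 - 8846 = -6091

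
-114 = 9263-9377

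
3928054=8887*442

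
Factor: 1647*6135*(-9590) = -1*2^1*3^4*5^2*7^1*61^1*137^1*409^1 = -96900668550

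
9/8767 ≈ 0.00103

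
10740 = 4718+6022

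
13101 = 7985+5116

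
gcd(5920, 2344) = 8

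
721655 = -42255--763910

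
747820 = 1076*695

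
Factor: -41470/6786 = -1*3^(-2)*5^1*11^1 = -55/9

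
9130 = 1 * 9130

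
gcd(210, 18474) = 6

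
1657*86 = 142502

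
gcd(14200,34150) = 50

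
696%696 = 0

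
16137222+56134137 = 72271359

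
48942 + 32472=81414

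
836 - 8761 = -7925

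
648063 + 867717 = 1515780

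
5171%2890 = 2281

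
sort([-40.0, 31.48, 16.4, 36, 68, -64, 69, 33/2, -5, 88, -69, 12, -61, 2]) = [-69, -64, -61, -40.0, -5, 2, 12, 16.4, 33/2, 31.48, 36, 68, 69, 88]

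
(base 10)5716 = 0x1654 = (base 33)587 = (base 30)6ag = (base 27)7mj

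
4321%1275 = 496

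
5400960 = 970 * 5568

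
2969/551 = 5 + 214/551 ≈ 5.39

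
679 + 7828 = 8507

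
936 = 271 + 665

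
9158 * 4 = 36632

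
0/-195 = 0 = 0.00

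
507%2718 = 507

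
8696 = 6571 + 2125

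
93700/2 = 46850 = 46850.00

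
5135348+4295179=9430527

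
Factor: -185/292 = -1 * 2^(-2) * 5^1 * 37^1 * 73^(-1)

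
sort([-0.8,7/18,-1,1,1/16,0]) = [-1,-0.8,0,1/16,7/18,1]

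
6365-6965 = -600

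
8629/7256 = 1 + 1373/7256 ≈ 1.19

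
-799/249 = -3 - 52/249 ≈ -3.21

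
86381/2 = 43190 + 1/2 = 43190.50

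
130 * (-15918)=-2069340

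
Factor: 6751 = 43^1*157^1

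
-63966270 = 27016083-90982353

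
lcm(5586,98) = 5586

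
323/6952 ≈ 0.0465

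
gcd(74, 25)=1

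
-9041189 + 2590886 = -6450303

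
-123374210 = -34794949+-88579261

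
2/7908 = 1/3954 ≈ 0.000253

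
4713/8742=1571/2914 ≈ 0.539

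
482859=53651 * 9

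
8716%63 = 22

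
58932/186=316 + 26/31 ≈ 316.84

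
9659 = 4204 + 5455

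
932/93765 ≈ 0.00994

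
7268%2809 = 1650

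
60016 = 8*7502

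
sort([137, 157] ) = [137, 157] 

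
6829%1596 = 445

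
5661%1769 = 354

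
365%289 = 76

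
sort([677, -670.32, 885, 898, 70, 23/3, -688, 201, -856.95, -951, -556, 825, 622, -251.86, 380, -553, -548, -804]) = [-951, -856.95, -804, -688, -670.32, -556, -553, -548, -251.86, 23/3, 70, 201, 380, 622, 677, 825, 885, 898]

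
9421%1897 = 1833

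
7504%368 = 144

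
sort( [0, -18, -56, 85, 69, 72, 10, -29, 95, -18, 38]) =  [-56, -29, -18, -18, 0, 10, 38, 69, 72, 85, 95]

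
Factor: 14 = 2^1*7^1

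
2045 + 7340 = 9385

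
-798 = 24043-24841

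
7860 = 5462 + 2398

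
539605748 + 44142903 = 583748651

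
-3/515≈-0.00583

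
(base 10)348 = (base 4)11130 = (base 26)da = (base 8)534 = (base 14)1ac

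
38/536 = 19/268 ≈ 0.0709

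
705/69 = 235/23 ≈ 10.22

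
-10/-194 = 5/97 ≈ 0.0515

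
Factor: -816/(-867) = 2^4 * 17^(-1) = 16/17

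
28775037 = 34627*831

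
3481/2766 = 1 + 715/2766 ≈ 1.26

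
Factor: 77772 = 2^2*3^1*6481^1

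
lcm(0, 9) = 0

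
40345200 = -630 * (-64040) 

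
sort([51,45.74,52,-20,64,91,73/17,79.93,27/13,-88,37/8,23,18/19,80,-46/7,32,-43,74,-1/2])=[-88,-43,-20,-46/7,-1/2,18/19,27/13,73/17,37/8,23,32,45.74,51,52,64,74,79.93,80,91]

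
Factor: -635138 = -1 * 2^1 * 7^2 * 6481^1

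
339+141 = 480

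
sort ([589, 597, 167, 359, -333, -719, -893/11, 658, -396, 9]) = [-719, -396, -333, -893/11, 9, 167, 359, 589, 597, 658]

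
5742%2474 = 794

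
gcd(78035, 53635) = 5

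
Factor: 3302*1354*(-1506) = -1*2^3*3^1*13^1*127^1*251^1*677^1 = -6733187448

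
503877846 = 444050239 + 59827607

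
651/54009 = 217/18003 ≈ 0.0121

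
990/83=11 + 77/83≈11.93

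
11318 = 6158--5160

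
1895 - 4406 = -2511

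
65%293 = 65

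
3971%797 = 783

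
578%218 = 142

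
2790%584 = 454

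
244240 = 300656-56416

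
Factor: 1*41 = 41^1 = 41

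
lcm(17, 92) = 1564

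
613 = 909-296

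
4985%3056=1929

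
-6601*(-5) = 33005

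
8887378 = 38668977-29781599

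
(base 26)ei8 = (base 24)h64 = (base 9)14564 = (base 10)9940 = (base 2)10011011010100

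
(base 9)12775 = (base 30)9ie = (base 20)11ce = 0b10000111001110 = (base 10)8654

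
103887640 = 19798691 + 84088949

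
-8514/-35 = 243 + 9/35 ≈ 243.26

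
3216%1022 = 150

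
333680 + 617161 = 950841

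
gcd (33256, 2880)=8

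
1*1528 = 1528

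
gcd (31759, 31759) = 31759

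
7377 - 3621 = 3756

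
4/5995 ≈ 0.000667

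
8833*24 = 211992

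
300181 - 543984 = -243803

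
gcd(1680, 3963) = 3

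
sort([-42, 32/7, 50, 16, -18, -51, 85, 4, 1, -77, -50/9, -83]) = [-83, -77, -51, -42, -18, -50/9, 1, 4, 32/7, 16, 50, 85]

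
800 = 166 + 634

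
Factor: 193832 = 2^3 * 24229^1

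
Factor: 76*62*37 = 2^3*19^1*31^1*37^1 = 174344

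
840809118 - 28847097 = 811962021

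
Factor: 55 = 5^1*11^1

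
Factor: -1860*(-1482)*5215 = 2^3*3^2*5^2*7^1*13^1*19^1*31^1*149^1 = 14375251800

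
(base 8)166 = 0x76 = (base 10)118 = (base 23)53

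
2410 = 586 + 1824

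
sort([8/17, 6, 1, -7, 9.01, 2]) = [-7, 8/17, 1, 2, 6, 9.01]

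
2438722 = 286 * 8527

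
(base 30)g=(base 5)31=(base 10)16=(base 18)g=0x10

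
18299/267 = 68 + 143/267 ≈ 68.54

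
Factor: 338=2^1*13^2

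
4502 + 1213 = 5715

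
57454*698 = 40102892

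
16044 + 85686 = 101730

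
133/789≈0.169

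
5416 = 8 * 677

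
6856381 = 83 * 82607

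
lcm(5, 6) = 30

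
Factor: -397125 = -1 * 3^2 * 5^3 * 353^1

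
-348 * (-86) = 29928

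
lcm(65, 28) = 1820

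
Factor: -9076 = -1*2^2*2269^1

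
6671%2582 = 1507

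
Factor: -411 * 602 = -1 * 2^1 * 3^1 * 7^1 * 43^1 * 137^1 = -247422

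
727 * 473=343871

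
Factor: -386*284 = -1*2^3*71^1*193^1 = -109624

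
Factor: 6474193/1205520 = 2^(-4)*3^(-1)*5^(-1)*11^1*19^1*5023^(-1)*30977^1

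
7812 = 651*12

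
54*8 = 432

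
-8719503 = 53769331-62488834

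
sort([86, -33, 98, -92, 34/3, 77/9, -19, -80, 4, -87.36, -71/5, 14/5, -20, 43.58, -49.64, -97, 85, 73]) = [-97, -92, -87.36, -80, -49.64, -33, -20, -19, -71/5, 14/5, 4, 77/9, 34/3, 43.58, 73, 85, 86, 98]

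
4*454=1816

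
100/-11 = -9 - 1/11≈-9.09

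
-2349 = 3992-6341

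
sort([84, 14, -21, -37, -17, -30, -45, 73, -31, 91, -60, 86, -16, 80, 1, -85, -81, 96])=[-85, -81, -60, -45, -37, -31, -30, -21, -17, -16, 1, 14, 73, 80, 84, 86, 91, 96]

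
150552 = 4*37638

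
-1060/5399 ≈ -0.196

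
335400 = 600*559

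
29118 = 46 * 633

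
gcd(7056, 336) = 336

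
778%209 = 151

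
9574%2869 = 967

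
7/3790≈0.00185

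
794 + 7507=8301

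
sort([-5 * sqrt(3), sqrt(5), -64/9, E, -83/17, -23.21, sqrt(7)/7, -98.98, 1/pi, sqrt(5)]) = [-98.98, -23.21, -5 * sqrt(3), -64/9, -83/17, 1/pi, sqrt(7)/7, sqrt(5), sqrt(5), E]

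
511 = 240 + 271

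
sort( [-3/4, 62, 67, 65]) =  [-3/4, 62, 65, 67]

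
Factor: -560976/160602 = -1 * 2^3 * 31^1 * 71^(-1) = -248/71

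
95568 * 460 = 43961280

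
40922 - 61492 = -20570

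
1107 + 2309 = 3416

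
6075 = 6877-802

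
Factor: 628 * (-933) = -1 * 2^2 * 3^1 * 157^1 * 311^1 = -585924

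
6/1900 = 3/950 ≈ 0.00316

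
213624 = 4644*46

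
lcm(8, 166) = 664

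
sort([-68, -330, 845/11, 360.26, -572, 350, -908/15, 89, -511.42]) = [-572, -511.42, -330, -68, -908/15, 845/11, 89, 350, 360.26]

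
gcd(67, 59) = 1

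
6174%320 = 94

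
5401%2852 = 2549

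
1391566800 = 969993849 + 421572951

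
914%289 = 47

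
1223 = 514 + 709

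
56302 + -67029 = -10727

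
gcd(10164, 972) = 12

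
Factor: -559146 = -1 * 2^1 * 3^1 * 7^1 * 13313^1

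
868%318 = 232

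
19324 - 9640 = 9684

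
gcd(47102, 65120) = 22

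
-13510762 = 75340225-88850987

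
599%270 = 59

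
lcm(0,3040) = 0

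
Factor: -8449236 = -1 * 2^2 * 3^2 * 31^1 * 67^1 * 113^1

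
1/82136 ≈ 0.0000122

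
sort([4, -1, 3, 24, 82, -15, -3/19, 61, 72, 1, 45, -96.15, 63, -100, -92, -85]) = [-100, -96.15, -92, -85, -15, -1, -3/19, 1, 3, 4, 24, 45, 61, 63, 72, 82]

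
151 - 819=-668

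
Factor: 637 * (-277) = -1 * 7^2 * 13^1 * 277^1 = -176449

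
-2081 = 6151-8232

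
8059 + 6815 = 14874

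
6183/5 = 1236 + 3/5 = 1236.60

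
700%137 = 15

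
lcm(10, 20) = 20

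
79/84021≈0.000940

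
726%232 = 30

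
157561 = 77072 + 80489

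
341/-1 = -341 = -341.00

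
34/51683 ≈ 0.000658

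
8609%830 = 309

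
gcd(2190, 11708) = 2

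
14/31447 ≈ 0.000445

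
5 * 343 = 1715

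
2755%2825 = 2755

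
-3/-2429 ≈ 0.00124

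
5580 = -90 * (-62)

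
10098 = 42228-32130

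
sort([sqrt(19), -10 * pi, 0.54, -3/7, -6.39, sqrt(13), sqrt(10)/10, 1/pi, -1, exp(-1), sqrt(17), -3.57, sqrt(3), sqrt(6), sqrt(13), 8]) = [-10 * pi, -6.39, -3.57, -1, -3/7, sqrt(10)/10, 1/pi, exp(-1), 0.54, sqrt(3), sqrt(6), sqrt(13), sqrt(13), sqrt(17), sqrt(19), 8]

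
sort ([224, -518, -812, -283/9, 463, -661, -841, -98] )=[-841, -812, -661, -518, -98, -283/9, 224, 463] 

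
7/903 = 1/129 ≈ 0.00775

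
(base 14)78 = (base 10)106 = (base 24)4a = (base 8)152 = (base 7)211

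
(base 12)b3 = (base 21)69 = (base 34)3x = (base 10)135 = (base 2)10000111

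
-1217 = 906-2123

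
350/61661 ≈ 0.00568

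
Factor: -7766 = -1 * 2^1 * 11^1 * 353^1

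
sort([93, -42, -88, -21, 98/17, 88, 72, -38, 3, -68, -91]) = [-91, -88, -68, -42, -38, -21, 3, 98/17, 72, 88, 93]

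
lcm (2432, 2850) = 182400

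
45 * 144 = 6480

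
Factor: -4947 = -1 * 3^1 * 17^1 * 97^1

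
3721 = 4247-526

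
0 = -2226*0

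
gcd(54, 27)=27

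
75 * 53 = 3975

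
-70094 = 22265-92359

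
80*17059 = 1364720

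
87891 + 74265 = 162156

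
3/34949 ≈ 0.0000858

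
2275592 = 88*25859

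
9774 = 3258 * 3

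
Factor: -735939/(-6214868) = 2^(-2)*3^3*11^(-1)*97^1*137^(-1)*281^1*1031^(-1)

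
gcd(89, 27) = 1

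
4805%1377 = 674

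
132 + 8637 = 8769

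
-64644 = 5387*(-12)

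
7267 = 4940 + 2327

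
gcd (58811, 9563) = 1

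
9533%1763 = 718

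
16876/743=22 + 530/743 ≈ 22.71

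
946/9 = 105 + 1/9 ≈ 105.11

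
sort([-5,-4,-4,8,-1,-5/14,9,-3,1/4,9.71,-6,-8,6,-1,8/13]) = [-8,-6,-5,-4,-4,-3,-1,-1,-5/14,1/4,8/13,6,8,9,9.71]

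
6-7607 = -7601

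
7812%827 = 369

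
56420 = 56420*1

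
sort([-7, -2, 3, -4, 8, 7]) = [-7, -4, -2, 3, 7, 8]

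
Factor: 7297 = 7297^1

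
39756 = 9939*4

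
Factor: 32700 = 2^2 * 3^1 * 5^2 * 109^1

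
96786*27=2613222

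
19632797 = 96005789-76372992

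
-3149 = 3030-6179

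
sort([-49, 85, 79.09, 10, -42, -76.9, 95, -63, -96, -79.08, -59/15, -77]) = [-96, -79.08, -77, -76.9, -63, -49, -42, -59/15, 10, 79.09, 85, 95]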